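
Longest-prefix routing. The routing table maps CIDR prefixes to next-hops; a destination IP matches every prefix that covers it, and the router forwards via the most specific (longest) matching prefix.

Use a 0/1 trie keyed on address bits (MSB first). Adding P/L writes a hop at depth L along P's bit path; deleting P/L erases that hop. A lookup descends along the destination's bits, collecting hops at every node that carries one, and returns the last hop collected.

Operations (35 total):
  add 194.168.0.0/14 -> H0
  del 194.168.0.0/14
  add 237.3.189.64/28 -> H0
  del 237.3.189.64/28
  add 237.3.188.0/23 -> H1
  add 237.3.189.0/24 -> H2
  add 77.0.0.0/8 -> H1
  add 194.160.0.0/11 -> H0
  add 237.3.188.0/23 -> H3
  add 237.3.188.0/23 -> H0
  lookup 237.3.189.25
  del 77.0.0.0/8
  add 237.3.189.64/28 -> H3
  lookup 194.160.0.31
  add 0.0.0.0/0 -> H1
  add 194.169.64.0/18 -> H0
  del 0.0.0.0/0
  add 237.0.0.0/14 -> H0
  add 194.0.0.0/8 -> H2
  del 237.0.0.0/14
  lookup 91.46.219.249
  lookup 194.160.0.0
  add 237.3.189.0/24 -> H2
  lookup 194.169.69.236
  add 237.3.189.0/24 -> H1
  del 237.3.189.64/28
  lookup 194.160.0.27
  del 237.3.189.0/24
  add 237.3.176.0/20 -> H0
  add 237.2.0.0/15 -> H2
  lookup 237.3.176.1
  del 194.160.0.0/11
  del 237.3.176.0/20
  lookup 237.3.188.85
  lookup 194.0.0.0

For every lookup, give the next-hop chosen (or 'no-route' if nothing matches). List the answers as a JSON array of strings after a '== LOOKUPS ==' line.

Apply in order:
  add 194.168.0.0/14 -> H0 at depth 14
  del 194.168.0.0/14 (clear depth 14)
  add 237.3.189.64/28 -> H0 at depth 28
  del 237.3.189.64/28 (clear depth 28)
  add 237.3.188.0/23 -> H1 at depth 23
  add 237.3.189.0/24 -> H2 at depth 24
  add 77.0.0.0/8 -> H1 at depth 8
  add 194.160.0.0/11 -> H0 at depth 11
  add 237.3.188.0/23 -> H3 at depth 23
  add 237.3.188.0/23 -> H0 at depth 23
  ? 237.3.189.25  path d0:-→d1:-→d2:-→d3:-→d4:-→d5:-→d6:-→d7:-→d8:-→d9:-→d10:-→d11:-→d12:-→d13:-→d14:-→d15:-→d16:-→d17:-→d18:-→d19:-→d20:-→d21:-→d22:-→d23:H0→d24:H2→d25:-  best=H2
  del 77.0.0.0/8 (clear depth 8)
  add 237.3.189.64/28 -> H3 at depth 28
  ? 194.160.0.31  path d0:-→d1:-→d2:-→d3:-→d4:-→d5:-→d6:-→d7:-→d8:-→d9:-→d10:-→d11:H0→d12:-  best=H0
  add 0.0.0.0/0 -> H1 at depth 0
  add 194.169.64.0/18 -> H0 at depth 18
  del 0.0.0.0/0 (clear depth 0)
  add 237.0.0.0/14 -> H0 at depth 14
  add 194.0.0.0/8 -> H2 at depth 8
  del 237.0.0.0/14 (clear depth 14)
  ? 91.46.219.249  path d0:-→d1:-→d2:-→d3:-  best=no-route
  ? 194.160.0.0  path d0:-→d1:-→d2:-→d3:-→d4:-→d5:-→d6:-→d7:-→d8:H2→d9:-→d10:-→d11:H0→d12:-  best=H0
  add 237.3.189.0/24 -> H2 at depth 24
  ? 194.169.69.236  path d0:-→d1:-→d2:-→d3:-→d4:-→d5:-→d6:-→d7:-→d8:H2→d9:-→d10:-→d11:H0→d12:-→d13:-→d14:-→d15:-→d16:-→d17:-→d18:H0  best=H0
  add 237.3.189.0/24 -> H1 at depth 24
  del 237.3.189.64/28 (clear depth 28)
  ? 194.160.0.27  path d0:-→d1:-→d2:-→d3:-→d4:-→d5:-→d6:-→d7:-→d8:H2→d9:-→d10:-→d11:H0→d12:-  best=H0
  del 237.3.189.0/24 (clear depth 24)
  add 237.3.176.0/20 -> H0 at depth 20
  add 237.2.0.0/15 -> H2 at depth 15
  ? 237.3.176.1  path d0:-→d1:-→d2:-→d3:-→d4:-→d5:-→d6:-→d7:-→d8:-→d9:-→d10:-→d11:-→d12:-→d13:-→d14:-→d15:H2→d16:-→d17:-→d18:-→d19:-→d20:H0  best=H0
  del 194.160.0.0/11 (clear depth 11)
  del 237.3.176.0/20 (clear depth 20)
  ? 237.3.188.85  path d0:-→d1:-→d2:-→d3:-→d4:-→d5:-→d6:-→d7:-→d8:-→d9:-→d10:-→d11:-→d12:-→d13:-→d14:-→d15:H2→d16:-→d17:-→d18:-→d19:-→d20:-→d21:-→d22:-→d23:H0  best=H0
  ? 194.0.0.0  path d0:-→d1:-→d2:-→d3:-→d4:-→d5:-→d6:-→d7:-→d8:H2  best=H2

== LOOKUPS ==
["H2","H0","no-route","H0","H0","H0","H0","H0","H2"]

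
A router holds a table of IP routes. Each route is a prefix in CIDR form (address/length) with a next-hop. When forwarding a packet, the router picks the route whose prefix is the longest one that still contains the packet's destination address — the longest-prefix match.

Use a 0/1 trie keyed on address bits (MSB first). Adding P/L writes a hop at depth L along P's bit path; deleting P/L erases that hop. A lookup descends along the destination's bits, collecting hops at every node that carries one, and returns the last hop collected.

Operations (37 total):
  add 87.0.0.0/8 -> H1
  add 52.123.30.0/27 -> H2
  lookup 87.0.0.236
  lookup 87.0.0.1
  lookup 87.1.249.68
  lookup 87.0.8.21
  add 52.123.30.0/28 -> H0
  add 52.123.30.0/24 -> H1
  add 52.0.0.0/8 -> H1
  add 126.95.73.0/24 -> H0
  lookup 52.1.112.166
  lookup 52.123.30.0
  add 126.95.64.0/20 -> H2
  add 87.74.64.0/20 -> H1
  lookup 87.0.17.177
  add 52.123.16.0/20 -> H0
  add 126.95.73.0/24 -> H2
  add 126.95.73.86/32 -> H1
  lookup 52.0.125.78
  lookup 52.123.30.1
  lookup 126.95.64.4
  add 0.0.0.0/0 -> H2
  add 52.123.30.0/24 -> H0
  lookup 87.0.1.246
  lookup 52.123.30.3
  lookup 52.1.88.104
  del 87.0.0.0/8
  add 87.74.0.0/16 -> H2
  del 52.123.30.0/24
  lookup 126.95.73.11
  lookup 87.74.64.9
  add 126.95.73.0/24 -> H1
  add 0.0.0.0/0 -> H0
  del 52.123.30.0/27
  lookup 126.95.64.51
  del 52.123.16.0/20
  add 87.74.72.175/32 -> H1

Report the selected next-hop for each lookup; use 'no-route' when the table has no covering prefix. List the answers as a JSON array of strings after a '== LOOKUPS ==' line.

Process each operation:
  add 87.0.0.0/8 -> H1 at depth 8
  add 52.123.30.0/27 -> H2 at depth 27
  Q 87.0.0.236: descend 01010111 ; hops seen [H1] ; pick H1
  Q 87.0.0.1: descend 01010111 ; hops seen [H1] ; pick H1
  Q 87.1.249.68: descend 01010111 ; hops seen [H1] ; pick H1
  Q 87.0.8.21: descend 01010111 ; hops seen [H1] ; pick H1
  add 52.123.30.0/28 -> H0 at depth 28
  add 52.123.30.0/24 -> H1 at depth 24
  add 52.0.0.0/8 -> H1 at depth 8
  add 126.95.73.0/24 -> H0 at depth 24
  Q 52.1.112.166: descend 001101000 ; hops seen [H1] ; pick H1
  Q 52.123.30.0: descend 0011010001111011000111100000 ; hops seen [H1,H1,H2,H0] ; pick H0
  add 126.95.64.0/20 -> H2 at depth 20
  add 87.74.64.0/20 -> H1 at depth 20
  Q 87.0.17.177: descend 010101110 ; hops seen [H1] ; pick H1
  add 52.123.16.0/20 -> H0 at depth 20
  add 126.95.73.0/24 -> H2 at depth 24
  add 126.95.73.86/32 -> H1 at depth 32
  Q 52.0.125.78: descend 001101000 ; hops seen [H1] ; pick H1
  Q 52.123.30.1: descend 0011010001111011000111100000 ; hops seen [H1,H0,H1,H2,H0] ; pick H0
  Q 126.95.64.4: descend 01111110010111110100 ; hops seen [H2] ; pick H2
  add 0.0.0.0/0 -> H2 at depth 0
  add 52.123.30.0/24 -> H0 at depth 24
  Q 87.0.1.246: descend 010101110 ; hops seen [H2,H1] ; pick H1
  Q 52.123.30.3: descend 0011010001111011000111100000 ; hops seen [H2,H1,H0,H0,H2,H0] ; pick H0
  Q 52.1.88.104: descend 001101000 ; hops seen [H2,H1] ; pick H1
  del 87.0.0.0/8 (clear depth 8)
  add 87.74.0.0/16 -> H2 at depth 16
  del 52.123.30.0/24 (clear depth 24)
  Q 126.95.73.11: descend 0111111001011111010010010 ; hops seen [H2,H2,H2] ; pick H2
  Q 87.74.64.9: descend 01010111010010100100 ; hops seen [H2,H2,H1] ; pick H1
  add 126.95.73.0/24 -> H1 at depth 24
  add 0.0.0.0/0 -> H0 at depth 0
  del 52.123.30.0/27 (clear depth 27)
  Q 126.95.64.51: descend 01111110010111110100 ; hops seen [H0,H2] ; pick H2
  del 52.123.16.0/20 (clear depth 20)
  add 87.74.72.175/32 -> H1 at depth 32

== LOOKUPS ==
["H1","H1","H1","H1","H1","H0","H1","H1","H0","H2","H1","H0","H1","H2","H1","H2"]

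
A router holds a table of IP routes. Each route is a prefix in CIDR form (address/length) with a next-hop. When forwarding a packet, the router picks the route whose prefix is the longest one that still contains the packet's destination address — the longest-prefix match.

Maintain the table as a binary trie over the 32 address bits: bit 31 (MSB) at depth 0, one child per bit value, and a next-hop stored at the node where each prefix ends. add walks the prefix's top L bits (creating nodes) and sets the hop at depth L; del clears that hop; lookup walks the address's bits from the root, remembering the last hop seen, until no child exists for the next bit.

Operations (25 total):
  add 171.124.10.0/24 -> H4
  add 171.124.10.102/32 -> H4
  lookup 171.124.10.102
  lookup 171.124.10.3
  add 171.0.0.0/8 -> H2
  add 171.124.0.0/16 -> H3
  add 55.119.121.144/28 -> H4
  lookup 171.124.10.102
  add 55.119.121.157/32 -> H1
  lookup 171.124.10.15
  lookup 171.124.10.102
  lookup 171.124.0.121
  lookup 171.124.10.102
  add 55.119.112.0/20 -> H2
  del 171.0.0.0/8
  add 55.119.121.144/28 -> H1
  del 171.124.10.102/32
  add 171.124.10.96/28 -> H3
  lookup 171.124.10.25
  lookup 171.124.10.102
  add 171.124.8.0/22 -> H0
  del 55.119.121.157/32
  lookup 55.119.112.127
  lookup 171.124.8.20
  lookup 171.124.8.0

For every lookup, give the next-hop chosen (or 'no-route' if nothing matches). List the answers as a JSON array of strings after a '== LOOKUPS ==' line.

Apply in order:
  add 171.124.10.0/24 -> H4 at depth 24
  add 171.124.10.102/32 -> H4 at depth 32
  Q 171.124.10.102: descend 10101011011111000000101001100110 ; hops seen [H4,H4] ; pick H4
  Q 171.124.10.3: descend 1010101101111100000010100 ; hops seen [H4] ; pick H4
  add 171.0.0.0/8 -> H2 at depth 8
  add 171.124.0.0/16 -> H3 at depth 16
  add 55.119.121.144/28 -> H4 at depth 28
  Q 171.124.10.102: descend 10101011011111000000101001100110 ; hops seen [H2,H3,H4,H4] ; pick H4
  add 55.119.121.157/32 -> H1 at depth 32
  Q 171.124.10.15: descend 1010101101111100000010100 ; hops seen [H2,H3,H4] ; pick H4
  Q 171.124.10.102: descend 10101011011111000000101001100110 ; hops seen [H2,H3,H4,H4] ; pick H4
  Q 171.124.0.121: descend 10101011011111000000 ; hops seen [H2,H3] ; pick H3
  Q 171.124.10.102: descend 10101011011111000000101001100110 ; hops seen [H2,H3,H4,H4] ; pick H4
  add 55.119.112.0/20 -> H2 at depth 20
  del 171.0.0.0/8 (clear depth 8)
  add 55.119.121.144/28 -> H1 at depth 28
  del 171.124.10.102/32 (clear depth 32)
  add 171.124.10.96/28 -> H3 at depth 28
  Q 171.124.10.25: descend 1010101101111100000010100 ; hops seen [H3,H4] ; pick H4
  Q 171.124.10.102: descend 10101011011111000000101001100110 ; hops seen [H3,H4,H3] ; pick H3
  add 171.124.8.0/22 -> H0 at depth 22
  del 55.119.121.157/32 (clear depth 32)
  Q 55.119.112.127: descend 00110111011101110111 ; hops seen [H2] ; pick H2
  Q 171.124.8.20: descend 1010101101111100000010 ; hops seen [H3,H0] ; pick H0
  Q 171.124.8.0: descend 1010101101111100000010 ; hops seen [H3,H0] ; pick H0

== LOOKUPS ==
["H4","H4","H4","H4","H4","H3","H4","H4","H3","H2","H0","H0"]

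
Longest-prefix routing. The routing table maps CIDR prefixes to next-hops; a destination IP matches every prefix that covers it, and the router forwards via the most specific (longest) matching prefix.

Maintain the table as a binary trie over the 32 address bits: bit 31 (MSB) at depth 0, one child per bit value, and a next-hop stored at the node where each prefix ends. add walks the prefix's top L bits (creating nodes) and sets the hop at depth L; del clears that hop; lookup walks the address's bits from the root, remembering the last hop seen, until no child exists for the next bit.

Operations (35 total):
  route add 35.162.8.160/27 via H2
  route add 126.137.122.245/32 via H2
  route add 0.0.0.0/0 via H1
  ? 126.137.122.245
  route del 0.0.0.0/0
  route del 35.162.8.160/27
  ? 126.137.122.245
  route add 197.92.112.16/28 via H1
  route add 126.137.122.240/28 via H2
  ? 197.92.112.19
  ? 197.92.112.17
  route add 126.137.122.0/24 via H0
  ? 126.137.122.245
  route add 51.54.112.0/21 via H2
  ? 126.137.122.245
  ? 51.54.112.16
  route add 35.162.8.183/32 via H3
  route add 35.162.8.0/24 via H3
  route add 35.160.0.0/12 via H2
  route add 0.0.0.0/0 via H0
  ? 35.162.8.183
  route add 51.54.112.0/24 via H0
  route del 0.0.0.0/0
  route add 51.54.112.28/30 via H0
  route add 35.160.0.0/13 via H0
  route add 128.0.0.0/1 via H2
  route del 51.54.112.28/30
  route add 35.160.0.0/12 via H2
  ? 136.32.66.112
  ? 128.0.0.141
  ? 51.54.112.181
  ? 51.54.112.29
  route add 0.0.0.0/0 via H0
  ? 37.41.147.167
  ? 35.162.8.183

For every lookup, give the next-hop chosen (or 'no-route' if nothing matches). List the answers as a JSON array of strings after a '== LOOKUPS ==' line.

Trace:
  add 35.162.8.160/27 -> H2 at depth 27
  add 126.137.122.245/32 -> H2 at depth 32
  add 0.0.0.0/0 -> H1 at depth 0
  ? 126.137.122.245  path d0:H1→d1:-→d2:-→d3:-→d4:-→d5:-→d6:-→d7:-→d8:-→d9:-→d10:-→d11:-→d12:-→d13:-→d14:-→d15:-→d16:-→d17:-→d18:-→d19:-→d20:-→d21:-→d22:-→d23:-→d24:-→d25:-→d26:-→d27:-→d28:-→d29:-→d30:-→d31:-→d32:H2  best=H2
  del 0.0.0.0/0 (clear depth 0)
  del 35.162.8.160/27 (clear depth 27)
  ? 126.137.122.245  path d0:-→d1:-→d2:-→d3:-→d4:-→d5:-→d6:-→d7:-→d8:-→d9:-→d10:-→d11:-→d12:-→d13:-→d14:-→d15:-→d16:-→d17:-→d18:-→d19:-→d20:-→d21:-→d22:-→d23:-→d24:-→d25:-→d26:-→d27:-→d28:-→d29:-→d30:-→d31:-→d32:H2  best=H2
  add 197.92.112.16/28 -> H1 at depth 28
  add 126.137.122.240/28 -> H2 at depth 28
  ? 197.92.112.19  path d0:-→d1:-→d2:-→d3:-→d4:-→d5:-→d6:-→d7:-→d8:-→d9:-→d10:-→d11:-→d12:-→d13:-→d14:-→d15:-→d16:-→d17:-→d18:-→d19:-→d20:-→d21:-→d22:-→d23:-→d24:-→d25:-→d26:-→d27:-→d28:H1  best=H1
  ? 197.92.112.17  path d0:-→d1:-→d2:-→d3:-→d4:-→d5:-→d6:-→d7:-→d8:-→d9:-→d10:-→d11:-→d12:-→d13:-→d14:-→d15:-→d16:-→d17:-→d18:-→d19:-→d20:-→d21:-→d22:-→d23:-→d24:-→d25:-→d26:-→d27:-→d28:H1  best=H1
  add 126.137.122.0/24 -> H0 at depth 24
  ? 126.137.122.245  path d0:-→d1:-→d2:-→d3:-→d4:-→d5:-→d6:-→d7:-→d8:-→d9:-→d10:-→d11:-→d12:-→d13:-→d14:-→d15:-→d16:-→d17:-→d18:-→d19:-→d20:-→d21:-→d22:-→d23:-→d24:H0→d25:-→d26:-→d27:-→d28:H2→d29:-→d30:-→d31:-→d32:H2  best=H2
  add 51.54.112.0/21 -> H2 at depth 21
  ? 126.137.122.245  path d0:-→d1:-→d2:-→d3:-→d4:-→d5:-→d6:-→d7:-→d8:-→d9:-→d10:-→d11:-→d12:-→d13:-→d14:-→d15:-→d16:-→d17:-→d18:-→d19:-→d20:-→d21:-→d22:-→d23:-→d24:H0→d25:-→d26:-→d27:-→d28:H2→d29:-→d30:-→d31:-→d32:H2  best=H2
  ? 51.54.112.16  path d0:-→d1:-→d2:-→d3:-→d4:-→d5:-→d6:-→d7:-→d8:-→d9:-→d10:-→d11:-→d12:-→d13:-→d14:-→d15:-→d16:-→d17:-→d18:-→d19:-→d20:-→d21:H2  best=H2
  add 35.162.8.183/32 -> H3 at depth 32
  add 35.162.8.0/24 -> H3 at depth 24
  add 35.160.0.0/12 -> H2 at depth 12
  add 0.0.0.0/0 -> H0 at depth 0
  ? 35.162.8.183  path d0:H0→d1:-→d2:-→d3:-→d4:-→d5:-→d6:-→d7:-→d8:-→d9:-→d10:-→d11:-→d12:H2→d13:-→d14:-→d15:-→d16:-→d17:-→d18:-→d19:-→d20:-→d21:-→d22:-→d23:-→d24:H3→d25:-→d26:-→d27:-→d28:-→d29:-→d30:-→d31:-→d32:H3  best=H3
  add 51.54.112.0/24 -> H0 at depth 24
  del 0.0.0.0/0 (clear depth 0)
  add 51.54.112.28/30 -> H0 at depth 30
  add 35.160.0.0/13 -> H0 at depth 13
  add 128.0.0.0/1 -> H2 at depth 1
  del 51.54.112.28/30 (clear depth 30)
  add 35.160.0.0/12 -> H2 at depth 12
  ? 136.32.66.112  path d0:-→d1:H2  best=H2
  ? 128.0.0.141  path d0:-→d1:H2  best=H2
  ? 51.54.112.181  path d0:-→d1:-→d2:-→d3:-→d4:-→d5:-→d6:-→d7:-→d8:-→d9:-→d10:-→d11:-→d12:-→d13:-→d14:-→d15:-→d16:-→d17:-→d18:-→d19:-→d20:-→d21:H2→d22:-→d23:-→d24:H0  best=H0
  ? 51.54.112.29  path d0:-→d1:-→d2:-→d3:-→d4:-→d5:-→d6:-→d7:-→d8:-→d9:-→d10:-→d11:-→d12:-→d13:-→d14:-→d15:-→d16:-→d17:-→d18:-→d19:-→d20:-→d21:H2→d22:-→d23:-→d24:H0→d25:-→d26:-→d27:-→d28:-→d29:-→d30:-  best=H0
  add 0.0.0.0/0 -> H0 at depth 0
  ? 37.41.147.167  path d0:H0→d1:-→d2:-→d3:-→d4:-→d5:-  best=H0
  ? 35.162.8.183  path d0:H0→d1:-→d2:-→d3:-→d4:-→d5:-→d6:-→d7:-→d8:-→d9:-→d10:-→d11:-→d12:H2→d13:H0→d14:-→d15:-→d16:-→d17:-→d18:-→d19:-→d20:-→d21:-→d22:-→d23:-→d24:H3→d25:-→d26:-→d27:-→d28:-→d29:-→d30:-→d31:-→d32:H3  best=H3

== LOOKUPS ==
["H2","H2","H1","H1","H2","H2","H2","H3","H2","H2","H0","H0","H0","H3"]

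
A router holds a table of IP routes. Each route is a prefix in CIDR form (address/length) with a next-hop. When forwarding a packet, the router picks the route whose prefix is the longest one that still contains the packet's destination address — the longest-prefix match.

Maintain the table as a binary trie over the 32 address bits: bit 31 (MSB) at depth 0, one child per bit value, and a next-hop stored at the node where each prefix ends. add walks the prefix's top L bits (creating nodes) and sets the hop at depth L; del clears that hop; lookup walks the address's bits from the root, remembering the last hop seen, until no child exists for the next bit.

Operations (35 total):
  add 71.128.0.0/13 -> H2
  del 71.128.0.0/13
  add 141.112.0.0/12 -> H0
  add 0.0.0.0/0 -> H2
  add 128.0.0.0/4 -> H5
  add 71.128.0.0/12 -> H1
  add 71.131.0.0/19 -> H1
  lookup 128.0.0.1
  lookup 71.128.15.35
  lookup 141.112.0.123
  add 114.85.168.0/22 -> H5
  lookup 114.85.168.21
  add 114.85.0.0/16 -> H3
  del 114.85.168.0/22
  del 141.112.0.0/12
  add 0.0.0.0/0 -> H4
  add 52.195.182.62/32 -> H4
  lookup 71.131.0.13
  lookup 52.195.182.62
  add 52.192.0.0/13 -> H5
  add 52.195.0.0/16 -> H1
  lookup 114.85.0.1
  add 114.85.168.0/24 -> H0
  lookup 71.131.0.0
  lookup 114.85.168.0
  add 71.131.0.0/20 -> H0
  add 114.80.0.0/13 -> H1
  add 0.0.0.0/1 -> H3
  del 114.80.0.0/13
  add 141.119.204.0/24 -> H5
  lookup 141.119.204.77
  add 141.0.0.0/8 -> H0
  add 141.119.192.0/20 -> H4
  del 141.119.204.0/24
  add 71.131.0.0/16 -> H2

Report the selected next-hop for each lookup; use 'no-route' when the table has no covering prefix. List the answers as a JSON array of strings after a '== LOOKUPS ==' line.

Apply in order:
  add 71.128.0.0/13 -> H2 at depth 13
  del 71.128.0.0/13 (clear depth 13)
  add 141.112.0.0/12 -> H0 at depth 12
  add 0.0.0.0/0 -> H2 at depth 0
  add 128.0.0.0/4 -> H5 at depth 4
  add 71.128.0.0/12 -> H1 at depth 12
  add 71.131.0.0/19 -> H1 at depth 19
  Q 128.0.0.1: descend 1000 ; hops seen [H2,H5] ; pick H5
  Q 71.128.15.35: descend 01000111100000 ; hops seen [H2,H1] ; pick H1
  Q 141.112.0.123: descend 100011010111 ; hops seen [H2,H5,H0] ; pick H0
  add 114.85.168.0/22 -> H5 at depth 22
  Q 114.85.168.21: descend 0111001001010101101010 ; hops seen [H2,H5] ; pick H5
  add 114.85.0.0/16 -> H3 at depth 16
  del 114.85.168.0/22 (clear depth 22)
  del 141.112.0.0/12 (clear depth 12)
  add 0.0.0.0/0 -> H4 at depth 0
  add 52.195.182.62/32 -> H4 at depth 32
  Q 71.131.0.13: descend 0100011110000011000 ; hops seen [H4,H1,H1] ; pick H1
  Q 52.195.182.62: descend 00110100110000111011011000111110 ; hops seen [H4,H4] ; pick H4
  add 52.192.0.0/13 -> H5 at depth 13
  add 52.195.0.0/16 -> H1 at depth 16
  Q 114.85.0.1: descend 0111001001010101 ; hops seen [H4,H3] ; pick H3
  add 114.85.168.0/24 -> H0 at depth 24
  Q 71.131.0.0: descend 0100011110000011000 ; hops seen [H4,H1,H1] ; pick H1
  Q 114.85.168.0: descend 011100100101010110101000 ; hops seen [H4,H3,H0] ; pick H0
  add 71.131.0.0/20 -> H0 at depth 20
  add 114.80.0.0/13 -> H1 at depth 13
  add 0.0.0.0/1 -> H3 at depth 1
  del 114.80.0.0/13 (clear depth 13)
  add 141.119.204.0/24 -> H5 at depth 24
  Q 141.119.204.77: descend 100011010111011111001100 ; hops seen [H4,H5,H5] ; pick H5
  add 141.0.0.0/8 -> H0 at depth 8
  add 141.119.192.0/20 -> H4 at depth 20
  del 141.119.204.0/24 (clear depth 24)
  add 71.131.0.0/16 -> H2 at depth 16

== LOOKUPS ==
["H5","H1","H0","H5","H1","H4","H3","H1","H0","H5"]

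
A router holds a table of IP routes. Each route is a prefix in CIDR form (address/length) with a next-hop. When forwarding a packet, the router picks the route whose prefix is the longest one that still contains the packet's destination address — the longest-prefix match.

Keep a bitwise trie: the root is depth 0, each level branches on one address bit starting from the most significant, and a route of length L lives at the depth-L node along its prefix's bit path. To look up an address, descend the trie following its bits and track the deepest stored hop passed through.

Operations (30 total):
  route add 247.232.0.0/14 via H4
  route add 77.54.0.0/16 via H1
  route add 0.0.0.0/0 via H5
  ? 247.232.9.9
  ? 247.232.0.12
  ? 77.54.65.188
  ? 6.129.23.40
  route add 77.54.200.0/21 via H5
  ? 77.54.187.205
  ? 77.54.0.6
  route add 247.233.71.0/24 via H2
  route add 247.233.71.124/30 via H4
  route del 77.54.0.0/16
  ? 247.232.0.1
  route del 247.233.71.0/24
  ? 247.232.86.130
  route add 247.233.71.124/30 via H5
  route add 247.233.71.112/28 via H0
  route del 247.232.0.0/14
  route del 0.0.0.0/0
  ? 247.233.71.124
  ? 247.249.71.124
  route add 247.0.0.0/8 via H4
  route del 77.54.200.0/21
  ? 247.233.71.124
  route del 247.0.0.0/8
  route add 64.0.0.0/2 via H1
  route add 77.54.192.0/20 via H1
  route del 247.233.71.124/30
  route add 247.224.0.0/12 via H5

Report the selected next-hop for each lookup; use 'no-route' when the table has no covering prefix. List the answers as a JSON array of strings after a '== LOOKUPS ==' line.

Process each operation:
  + 247.232.0.0/14 (H4) depth=14
  + 77.54.0.0/16 (H1) depth=16
  + 0.0.0.0/0 (H5) depth=0
  Q 247.232.9.9: descend 11110111111010 ; hops seen [H5,H4] ; pick H4
  Q 247.232.0.12: descend 11110111111010 ; hops seen [H5,H4] ; pick H4
  Q 77.54.65.188: descend 0100110100110110 ; hops seen [H5,H1] ; pick H1
  Q 6.129.23.40: descend 0 ; hops seen [H5] ; pick H5
  + 77.54.200.0/21 (H5) depth=21
  Q 77.54.187.205: descend 01001101001101101 ; hops seen [H5,H1] ; pick H1
  Q 77.54.0.6: descend 0100110100110110 ; hops seen [H5,H1] ; pick H1
  + 247.233.71.0/24 (H2) depth=24
  + 247.233.71.124/30 (H4) depth=30
  del 77.54.0.0/16 (clear depth 16)
  Q 247.232.0.1: descend 111101111110100 ; hops seen [H5,H4] ; pick H4
  del 247.233.71.0/24 (clear depth 24)
  Q 247.232.86.130: descend 111101111110100 ; hops seen [H5,H4] ; pick H4
  + 247.233.71.124/30 (H5) depth=30
  + 247.233.71.112/28 (H0) depth=28
  del 247.232.0.0/14 (clear depth 14)
  del 0.0.0.0/0 (clear depth 0)
  Q 247.233.71.124: descend 111101111110100101000111011111 ; hops seen [H0,H5] ; pick H5
  Q 247.249.71.124: descend 11110111111 ; hops seen [∅] ; pick no-route
  + 247.0.0.0/8 (H4) depth=8
  del 77.54.200.0/21 (clear depth 21)
  Q 247.233.71.124: descend 111101111110100101000111011111 ; hops seen [H4,H0,H5] ; pick H5
  del 247.0.0.0/8 (clear depth 8)
  + 64.0.0.0/2 (H1) depth=2
  + 77.54.192.0/20 (H1) depth=20
  del 247.233.71.124/30 (clear depth 30)
  + 247.224.0.0/12 (H5) depth=12

== LOOKUPS ==
["H4","H4","H1","H5","H1","H1","H4","H4","H5","no-route","H5"]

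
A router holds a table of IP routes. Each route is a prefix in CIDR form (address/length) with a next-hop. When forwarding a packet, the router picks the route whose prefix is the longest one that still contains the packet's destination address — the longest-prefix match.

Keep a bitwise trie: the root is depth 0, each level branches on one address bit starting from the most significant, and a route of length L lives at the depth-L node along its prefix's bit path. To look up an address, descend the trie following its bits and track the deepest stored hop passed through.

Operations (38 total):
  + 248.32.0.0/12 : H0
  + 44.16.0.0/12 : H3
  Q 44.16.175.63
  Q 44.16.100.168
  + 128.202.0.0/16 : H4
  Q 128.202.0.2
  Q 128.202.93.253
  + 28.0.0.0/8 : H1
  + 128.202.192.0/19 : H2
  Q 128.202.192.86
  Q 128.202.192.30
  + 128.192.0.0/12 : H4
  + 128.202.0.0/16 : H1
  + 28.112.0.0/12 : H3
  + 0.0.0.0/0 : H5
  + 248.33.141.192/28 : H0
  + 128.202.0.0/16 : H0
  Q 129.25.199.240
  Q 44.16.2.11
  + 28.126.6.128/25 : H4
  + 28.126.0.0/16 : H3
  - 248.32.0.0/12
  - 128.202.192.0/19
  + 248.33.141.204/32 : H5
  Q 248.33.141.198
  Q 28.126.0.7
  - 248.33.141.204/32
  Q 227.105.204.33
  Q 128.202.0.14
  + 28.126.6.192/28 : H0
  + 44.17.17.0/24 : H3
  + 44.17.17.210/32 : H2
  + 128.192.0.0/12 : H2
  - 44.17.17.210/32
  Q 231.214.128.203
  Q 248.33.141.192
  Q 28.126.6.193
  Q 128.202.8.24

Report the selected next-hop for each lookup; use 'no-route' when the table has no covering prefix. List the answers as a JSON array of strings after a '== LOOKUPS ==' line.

Process each operation:
  + 248.32.0.0/12 (H0) depth=12
  + 44.16.0.0/12 (H3) depth=12
  Q 44.16.175.63: descend 001011000001 ; hops seen [H3] ; pick H3
  Q 44.16.100.168: descend 001011000001 ; hops seen [H3] ; pick H3
  + 128.202.0.0/16 (H4) depth=16
  Q 128.202.0.2: descend 1000000011001010 ; hops seen [H4] ; pick H4
  Q 128.202.93.253: descend 1000000011001010 ; hops seen [H4] ; pick H4
  + 28.0.0.0/8 (H1) depth=8
  + 128.202.192.0/19 (H2) depth=19
  Q 128.202.192.86: descend 1000000011001010110 ; hops seen [H4,H2] ; pick H2
  Q 128.202.192.30: descend 1000000011001010110 ; hops seen [H4,H2] ; pick H2
  + 128.192.0.0/12 (H4) depth=12
  + 128.202.0.0/16 (H1) depth=16
  + 28.112.0.0/12 (H3) depth=12
  + 0.0.0.0/0 (H5) depth=0
  + 248.33.141.192/28 (H0) depth=28
  + 128.202.0.0/16 (H0) depth=16
  Q 129.25.199.240: descend 1000000 ; hops seen [H5] ; pick H5
  Q 44.16.2.11: descend 001011000001 ; hops seen [H5,H3] ; pick H3
  + 28.126.6.128/25 (H4) depth=25
  + 28.126.0.0/16 (H3) depth=16
  del 248.32.0.0/12 (clear depth 12)
  del 128.202.192.0/19 (clear depth 19)
  + 248.33.141.204/32 (H5) depth=32
  Q 248.33.141.198: descend 1111100000100001100011011100 ; hops seen [H5,H0] ; pick H0
  Q 28.126.0.7: descend 000111000111111000000 ; hops seen [H5,H1,H3,H3] ; pick H3
  del 248.33.141.204/32 (clear depth 32)
  Q 227.105.204.33: descend 111 ; hops seen [H5] ; pick H5
  Q 128.202.0.14: descend 1000000011001010 ; hops seen [H5,H4,H0] ; pick H0
  + 28.126.6.192/28 (H0) depth=28
  + 44.17.17.0/24 (H3) depth=24
  + 44.17.17.210/32 (H2) depth=32
  + 128.192.0.0/12 (H2) depth=12
  del 44.17.17.210/32 (clear depth 32)
  Q 231.214.128.203: descend 111 ; hops seen [H5] ; pick H5
  Q 248.33.141.192: descend 1111100000100001100011011100 ; hops seen [H5,H0] ; pick H0
  Q 28.126.6.193: descend 0001110001111110000001101100 ; hops seen [H5,H1,H3,H3,H4,H0] ; pick H0
  Q 128.202.8.24: descend 1000000011001010 ; hops seen [H5,H2,H0] ; pick H0

== LOOKUPS ==
["H3","H3","H4","H4","H2","H2","H5","H3","H0","H3","H5","H0","H5","H0","H0","H0"]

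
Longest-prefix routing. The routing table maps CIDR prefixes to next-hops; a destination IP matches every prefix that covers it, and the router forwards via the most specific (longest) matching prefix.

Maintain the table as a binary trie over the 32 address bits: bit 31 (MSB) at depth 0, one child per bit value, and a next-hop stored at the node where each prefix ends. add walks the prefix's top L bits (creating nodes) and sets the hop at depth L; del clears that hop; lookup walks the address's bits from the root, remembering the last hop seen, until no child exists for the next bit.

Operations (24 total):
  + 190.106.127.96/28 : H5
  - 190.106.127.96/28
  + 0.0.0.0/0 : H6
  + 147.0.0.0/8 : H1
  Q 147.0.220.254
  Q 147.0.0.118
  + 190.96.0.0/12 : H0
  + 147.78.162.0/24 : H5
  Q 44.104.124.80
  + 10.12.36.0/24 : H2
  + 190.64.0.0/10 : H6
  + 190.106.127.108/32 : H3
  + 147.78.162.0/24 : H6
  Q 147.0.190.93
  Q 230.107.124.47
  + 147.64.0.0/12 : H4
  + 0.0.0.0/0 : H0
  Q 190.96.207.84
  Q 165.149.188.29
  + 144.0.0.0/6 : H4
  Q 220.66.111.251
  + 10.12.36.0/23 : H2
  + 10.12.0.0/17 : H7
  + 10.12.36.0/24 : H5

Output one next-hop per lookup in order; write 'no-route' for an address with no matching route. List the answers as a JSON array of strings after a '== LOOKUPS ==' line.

Apply in order:
  add 190.106.127.96/28 -> H5 at depth 28
  del 190.106.127.96/28 (clear depth 28)
  add 0.0.0.0/0 -> H6 at depth 0
  add 147.0.0.0/8 -> H1 at depth 8
  Q 147.0.220.254: descend 10010011 ; hops seen [H6,H1] ; pick H1
  Q 147.0.0.118: descend 10010011 ; hops seen [H6,H1] ; pick H1
  add 190.96.0.0/12 -> H0 at depth 12
  add 147.78.162.0/24 -> H5 at depth 24
  Q 44.104.124.80: descend ε ; hops seen [H6] ; pick H6
  add 10.12.36.0/24 -> H2 at depth 24
  add 190.64.0.0/10 -> H6 at depth 10
  add 190.106.127.108/32 -> H3 at depth 32
  add 147.78.162.0/24 -> H6 at depth 24
  Q 147.0.190.93: descend 100100110 ; hops seen [H6,H1] ; pick H1
  Q 230.107.124.47: descend 1 ; hops seen [H6] ; pick H6
  add 147.64.0.0/12 -> H4 at depth 12
  add 0.0.0.0/0 -> H0 at depth 0
  Q 190.96.207.84: descend 101111100110 ; hops seen [H0,H6,H0] ; pick H0
  Q 165.149.188.29: descend 101 ; hops seen [H0] ; pick H0
  add 144.0.0.0/6 -> H4 at depth 6
  Q 220.66.111.251: descend 1 ; hops seen [H0] ; pick H0
  add 10.12.36.0/23 -> H2 at depth 23
  add 10.12.0.0/17 -> H7 at depth 17
  add 10.12.36.0/24 -> H5 at depth 24

== LOOKUPS ==
["H1","H1","H6","H1","H6","H0","H0","H0"]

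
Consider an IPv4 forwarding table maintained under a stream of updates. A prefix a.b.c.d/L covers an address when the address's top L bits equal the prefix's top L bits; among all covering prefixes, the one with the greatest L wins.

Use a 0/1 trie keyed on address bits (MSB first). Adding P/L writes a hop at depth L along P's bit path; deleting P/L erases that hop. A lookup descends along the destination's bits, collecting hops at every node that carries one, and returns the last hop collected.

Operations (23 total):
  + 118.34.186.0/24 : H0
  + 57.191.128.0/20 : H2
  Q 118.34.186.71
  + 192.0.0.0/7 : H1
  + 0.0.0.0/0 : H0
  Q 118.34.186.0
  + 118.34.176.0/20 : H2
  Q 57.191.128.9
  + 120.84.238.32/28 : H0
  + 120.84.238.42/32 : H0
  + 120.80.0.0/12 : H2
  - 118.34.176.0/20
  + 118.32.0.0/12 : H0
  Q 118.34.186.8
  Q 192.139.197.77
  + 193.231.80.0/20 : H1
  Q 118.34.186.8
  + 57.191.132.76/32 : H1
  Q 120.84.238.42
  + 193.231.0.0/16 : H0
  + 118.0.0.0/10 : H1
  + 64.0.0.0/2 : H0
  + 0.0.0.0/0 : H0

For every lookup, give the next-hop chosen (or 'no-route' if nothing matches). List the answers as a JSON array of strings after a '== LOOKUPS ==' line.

Trace:
  add 118.34.186.0/24 -> H0 at depth 24
  add 57.191.128.0/20 -> H2 at depth 20
  Q 118.34.186.71: descend 011101100010001010111010 ; hops seen [H0] ; pick H0
  add 192.0.0.0/7 -> H1 at depth 7
  add 0.0.0.0/0 -> H0 at depth 0
  Q 118.34.186.0: descend 011101100010001010111010 ; hops seen [H0,H0] ; pick H0
  add 118.34.176.0/20 -> H2 at depth 20
  Q 57.191.128.9: descend 00111001101111111000 ; hops seen [H0,H2] ; pick H2
  add 120.84.238.32/28 -> H0 at depth 28
  add 120.84.238.42/32 -> H0 at depth 32
  add 120.80.0.0/12 -> H2 at depth 12
  - 118.34.176.0/20 clear@20
  add 118.32.0.0/12 -> H0 at depth 12
  Q 118.34.186.8: descend 011101100010001010111010 ; hops seen [H0,H0,H0] ; pick H0
  Q 192.139.197.77: descend 1100000 ; hops seen [H0,H1] ; pick H1
  add 193.231.80.0/20 -> H1 at depth 20
  Q 118.34.186.8: descend 011101100010001010111010 ; hops seen [H0,H0,H0] ; pick H0
  add 57.191.132.76/32 -> H1 at depth 32
  Q 120.84.238.42: descend 01111000010101001110111000101010 ; hops seen [H0,H2,H0,H0] ; pick H0
  add 193.231.0.0/16 -> H0 at depth 16
  add 118.0.0.0/10 -> H1 at depth 10
  add 64.0.0.0/2 -> H0 at depth 2
  add 0.0.0.0/0 -> H0 at depth 0

== LOOKUPS ==
["H0","H0","H2","H0","H1","H0","H0"]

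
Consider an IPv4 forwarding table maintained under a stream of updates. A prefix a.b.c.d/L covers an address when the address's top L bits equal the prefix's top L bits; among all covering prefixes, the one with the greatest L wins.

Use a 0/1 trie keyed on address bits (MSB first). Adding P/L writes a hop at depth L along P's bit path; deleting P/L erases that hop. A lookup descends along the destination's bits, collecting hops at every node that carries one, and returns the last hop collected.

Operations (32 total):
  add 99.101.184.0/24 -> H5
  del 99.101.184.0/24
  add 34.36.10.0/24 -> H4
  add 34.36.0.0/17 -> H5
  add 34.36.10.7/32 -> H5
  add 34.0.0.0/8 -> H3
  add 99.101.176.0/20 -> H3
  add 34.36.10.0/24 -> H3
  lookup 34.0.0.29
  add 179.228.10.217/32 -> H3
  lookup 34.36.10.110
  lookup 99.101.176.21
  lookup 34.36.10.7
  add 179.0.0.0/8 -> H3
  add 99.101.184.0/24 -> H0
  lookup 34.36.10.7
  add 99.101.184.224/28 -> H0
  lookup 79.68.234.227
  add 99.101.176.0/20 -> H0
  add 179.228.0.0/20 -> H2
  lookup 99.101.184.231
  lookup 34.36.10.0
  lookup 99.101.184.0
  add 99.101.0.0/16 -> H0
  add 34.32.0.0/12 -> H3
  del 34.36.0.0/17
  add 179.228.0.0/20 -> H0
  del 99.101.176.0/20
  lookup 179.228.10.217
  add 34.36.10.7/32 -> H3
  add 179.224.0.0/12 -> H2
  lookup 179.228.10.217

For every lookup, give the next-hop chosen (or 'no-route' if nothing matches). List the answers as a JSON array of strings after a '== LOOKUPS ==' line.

Trace:
  + 99.101.184.0/24 (H5) depth=24
  - 99.101.184.0/24 clear@24
  + 34.36.10.0/24 (H4) depth=24
  + 34.36.0.0/17 (H5) depth=17
  + 34.36.10.7/32 (H5) depth=32
  + 34.0.0.0/8 (H3) depth=8
  + 99.101.176.0/20 (H3) depth=20
  + 34.36.10.0/24 (H3) depth=24
  ? 34.0.0.29  path d0:-→d1:-→d2:-→d3:-→d4:-→d5:-→d6:-→d7:-→d8:H3→d9:-→d10:-  best=H3
  + 179.228.10.217/32 (H3) depth=32
  ? 34.36.10.110  path d0:-→d1:-→d2:-→d3:-→d4:-→d5:-→d6:-→d7:-→d8:H3→d9:-→d10:-→d11:-→d12:-→d13:-→d14:-→d15:-→d16:-→d17:H5→d18:-→d19:-→d20:-→d21:-→d22:-→d23:-→d24:H3→d25:-  best=H3
  ? 99.101.176.21  path d0:-→d1:-→d2:-→d3:-→d4:-→d5:-→d6:-→d7:-→d8:-→d9:-→d10:-→d11:-→d12:-→d13:-→d14:-→d15:-→d16:-→d17:-→d18:-→d19:-→d20:H3  best=H3
  ? 34.36.10.7  path d0:-→d1:-→d2:-→d3:-→d4:-→d5:-→d6:-→d7:-→d8:H3→d9:-→d10:-→d11:-→d12:-→d13:-→d14:-→d15:-→d16:-→d17:H5→d18:-→d19:-→d20:-→d21:-→d22:-→d23:-→d24:H3→d25:-→d26:-→d27:-→d28:-→d29:-→d30:-→d31:-→d32:H5  best=H5
  + 179.0.0.0/8 (H3) depth=8
  + 99.101.184.0/24 (H0) depth=24
  ? 34.36.10.7  path d0:-→d1:-→d2:-→d3:-→d4:-→d5:-→d6:-→d7:-→d8:H3→d9:-→d10:-→d11:-→d12:-→d13:-→d14:-→d15:-→d16:-→d17:H5→d18:-→d19:-→d20:-→d21:-→d22:-→d23:-→d24:H3→d25:-→d26:-→d27:-→d28:-→d29:-→d30:-→d31:-→d32:H5  best=H5
  + 99.101.184.224/28 (H0) depth=28
  ? 79.68.234.227  path d0:-→d1:-→d2:-  best=no-route
  + 99.101.176.0/20 (H0) depth=20
  + 179.228.0.0/20 (H2) depth=20
  ? 99.101.184.231  path d0:-→d1:-→d2:-→d3:-→d4:-→d5:-→d6:-→d7:-→d8:-→d9:-→d10:-→d11:-→d12:-→d13:-→d14:-→d15:-→d16:-→d17:-→d18:-→d19:-→d20:H0→d21:-→d22:-→d23:-→d24:H0→d25:-→d26:-→d27:-→d28:H0  best=H0
  ? 34.36.10.0  path d0:-→d1:-→d2:-→d3:-→d4:-→d5:-→d6:-→d7:-→d8:H3→d9:-→d10:-→d11:-→d12:-→d13:-→d14:-→d15:-→d16:-→d17:H5→d18:-→d19:-→d20:-→d21:-→d22:-→d23:-→d24:H3→d25:-→d26:-→d27:-→d28:-→d29:-  best=H3
  ? 99.101.184.0  path d0:-→d1:-→d2:-→d3:-→d4:-→d5:-→d6:-→d7:-→d8:-→d9:-→d10:-→d11:-→d12:-→d13:-→d14:-→d15:-→d16:-→d17:-→d18:-→d19:-→d20:H0→d21:-→d22:-→d23:-→d24:H0  best=H0
  + 99.101.0.0/16 (H0) depth=16
  + 34.32.0.0/12 (H3) depth=12
  - 34.36.0.0/17 clear@17
  + 179.228.0.0/20 (H0) depth=20
  - 99.101.176.0/20 clear@20
  ? 179.228.10.217  path d0:-→d1:-→d2:-→d3:-→d4:-→d5:-→d6:-→d7:-→d8:H3→d9:-→d10:-→d11:-→d12:-→d13:-→d14:-→d15:-→d16:-→d17:-→d18:-→d19:-→d20:H0→d21:-→d22:-→d23:-→d24:-→d25:-→d26:-→d27:-→d28:-→d29:-→d30:-→d31:-→d32:H3  best=H3
  + 34.36.10.7/32 (H3) depth=32
  + 179.224.0.0/12 (H2) depth=12
  ? 179.228.10.217  path d0:-→d1:-→d2:-→d3:-→d4:-→d5:-→d6:-→d7:-→d8:H3→d9:-→d10:-→d11:-→d12:H2→d13:-→d14:-→d15:-→d16:-→d17:-→d18:-→d19:-→d20:H0→d21:-→d22:-→d23:-→d24:-→d25:-→d26:-→d27:-→d28:-→d29:-→d30:-→d31:-→d32:H3  best=H3

== LOOKUPS ==
["H3","H3","H3","H5","H5","no-route","H0","H3","H0","H3","H3"]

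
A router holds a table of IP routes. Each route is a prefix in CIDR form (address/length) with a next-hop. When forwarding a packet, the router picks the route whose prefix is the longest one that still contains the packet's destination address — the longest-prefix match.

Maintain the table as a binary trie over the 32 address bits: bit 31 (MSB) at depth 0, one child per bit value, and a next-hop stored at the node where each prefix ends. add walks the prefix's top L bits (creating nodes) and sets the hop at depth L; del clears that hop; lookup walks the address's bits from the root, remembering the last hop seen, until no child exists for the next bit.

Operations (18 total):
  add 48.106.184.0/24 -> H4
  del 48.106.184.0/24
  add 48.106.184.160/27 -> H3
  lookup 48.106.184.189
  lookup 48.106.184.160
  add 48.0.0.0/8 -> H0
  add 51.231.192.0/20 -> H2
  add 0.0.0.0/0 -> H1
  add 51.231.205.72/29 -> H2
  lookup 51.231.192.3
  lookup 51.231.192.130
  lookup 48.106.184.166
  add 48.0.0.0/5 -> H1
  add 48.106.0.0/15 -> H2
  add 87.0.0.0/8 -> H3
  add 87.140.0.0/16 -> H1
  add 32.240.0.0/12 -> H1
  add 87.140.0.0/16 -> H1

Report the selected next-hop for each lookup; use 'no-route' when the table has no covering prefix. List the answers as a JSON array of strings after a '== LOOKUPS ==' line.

Process each operation:
  add 48.106.184.0/24 -> H4 at depth 24
  del 48.106.184.0/24 (clear depth 24)
  add 48.106.184.160/27 -> H3 at depth 27
  ? 48.106.184.189  path d0:-→d1:-→d2:-→d3:-→d4:-→d5:-→d6:-→d7:-→d8:-→d9:-→d10:-→d11:-→d12:-→d13:-→d14:-→d15:-→d16:-→d17:-→d18:-→d19:-→d20:-→d21:-→d22:-→d23:-→d24:-→d25:-→d26:-→d27:H3  best=H3
  ? 48.106.184.160  path d0:-→d1:-→d2:-→d3:-→d4:-→d5:-→d6:-→d7:-→d8:-→d9:-→d10:-→d11:-→d12:-→d13:-→d14:-→d15:-→d16:-→d17:-→d18:-→d19:-→d20:-→d21:-→d22:-→d23:-→d24:-→d25:-→d26:-→d27:H3  best=H3
  add 48.0.0.0/8 -> H0 at depth 8
  add 51.231.192.0/20 -> H2 at depth 20
  add 0.0.0.0/0 -> H1 at depth 0
  add 51.231.205.72/29 -> H2 at depth 29
  ? 51.231.192.3  path d0:H1→d1:-→d2:-→d3:-→d4:-→d5:-→d6:-→d7:-→d8:-→d9:-→d10:-→d11:-→d12:-→d13:-→d14:-→d15:-→d16:-→d17:-→d18:-→d19:-→d20:H2  best=H2
  ? 51.231.192.130  path d0:H1→d1:-→d2:-→d3:-→d4:-→d5:-→d6:-→d7:-→d8:-→d9:-→d10:-→d11:-→d12:-→d13:-→d14:-→d15:-→d16:-→d17:-→d18:-→d19:-→d20:H2  best=H2
  ? 48.106.184.166  path d0:H1→d1:-→d2:-→d3:-→d4:-→d5:-→d6:-→d7:-→d8:H0→d9:-→d10:-→d11:-→d12:-→d13:-→d14:-→d15:-→d16:-→d17:-→d18:-→d19:-→d20:-→d21:-→d22:-→d23:-→d24:-→d25:-→d26:-→d27:H3  best=H3
  add 48.0.0.0/5 -> H1 at depth 5
  add 48.106.0.0/15 -> H2 at depth 15
  add 87.0.0.0/8 -> H3 at depth 8
  add 87.140.0.0/16 -> H1 at depth 16
  add 32.240.0.0/12 -> H1 at depth 12
  add 87.140.0.0/16 -> H1 at depth 16

== LOOKUPS ==
["H3","H3","H2","H2","H3"]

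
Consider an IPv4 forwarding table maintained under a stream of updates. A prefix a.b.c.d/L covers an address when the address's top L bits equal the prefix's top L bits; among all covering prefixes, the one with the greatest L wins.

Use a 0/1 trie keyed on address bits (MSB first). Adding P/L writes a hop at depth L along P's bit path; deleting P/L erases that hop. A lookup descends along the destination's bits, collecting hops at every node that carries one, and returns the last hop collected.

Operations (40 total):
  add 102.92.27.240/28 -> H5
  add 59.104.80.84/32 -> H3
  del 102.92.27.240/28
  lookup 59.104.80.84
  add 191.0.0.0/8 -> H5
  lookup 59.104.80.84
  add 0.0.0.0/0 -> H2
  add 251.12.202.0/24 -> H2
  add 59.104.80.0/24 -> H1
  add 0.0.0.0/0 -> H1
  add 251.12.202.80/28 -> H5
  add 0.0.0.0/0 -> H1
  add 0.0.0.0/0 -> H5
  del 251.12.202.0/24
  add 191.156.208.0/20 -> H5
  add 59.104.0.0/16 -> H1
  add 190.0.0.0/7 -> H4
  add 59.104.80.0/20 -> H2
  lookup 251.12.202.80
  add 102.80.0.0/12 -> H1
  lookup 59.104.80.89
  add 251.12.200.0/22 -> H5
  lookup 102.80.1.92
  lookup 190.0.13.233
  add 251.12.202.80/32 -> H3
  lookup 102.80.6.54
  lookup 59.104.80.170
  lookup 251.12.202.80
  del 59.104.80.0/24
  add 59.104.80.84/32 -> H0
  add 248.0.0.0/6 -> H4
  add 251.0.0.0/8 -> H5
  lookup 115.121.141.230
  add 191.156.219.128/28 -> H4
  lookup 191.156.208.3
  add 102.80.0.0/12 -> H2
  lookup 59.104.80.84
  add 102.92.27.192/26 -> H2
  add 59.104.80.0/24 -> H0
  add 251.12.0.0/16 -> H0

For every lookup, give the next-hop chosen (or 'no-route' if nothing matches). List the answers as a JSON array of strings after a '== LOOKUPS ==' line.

Process each operation:
  + 102.92.27.240/28 (H5) depth=28
  + 59.104.80.84/32 (H3) depth=32
  del 102.92.27.240/28 (clear depth 28)
  Q 59.104.80.84: descend 00111011011010000101000001010100 ; hops seen [H3] ; pick H3
  + 191.0.0.0/8 (H5) depth=8
  Q 59.104.80.84: descend 00111011011010000101000001010100 ; hops seen [H3] ; pick H3
  + 0.0.0.0/0 (H2) depth=0
  + 251.12.202.0/24 (H2) depth=24
  + 59.104.80.0/24 (H1) depth=24
  + 0.0.0.0/0 (H1) depth=0
  + 251.12.202.80/28 (H5) depth=28
  + 0.0.0.0/0 (H1) depth=0
  + 0.0.0.0/0 (H5) depth=0
  del 251.12.202.0/24 (clear depth 24)
  + 191.156.208.0/20 (H5) depth=20
  + 59.104.0.0/16 (H1) depth=16
  + 190.0.0.0/7 (H4) depth=7
  + 59.104.80.0/20 (H2) depth=20
  Q 251.12.202.80: descend 1111101100001100110010100101 ; hops seen [H5,H5] ; pick H5
  + 102.80.0.0/12 (H1) depth=12
  Q 59.104.80.89: descend 0011101101101000010100000101 ; hops seen [H5,H1,H2,H1] ; pick H1
  + 251.12.200.0/22 (H5) depth=22
  Q 102.80.1.92: descend 011001100101 ; hops seen [H5,H1] ; pick H1
  Q 190.0.13.233: descend 1011111 ; hops seen [H5,H4] ; pick H4
  + 251.12.202.80/32 (H3) depth=32
  Q 102.80.6.54: descend 011001100101 ; hops seen [H5,H1] ; pick H1
  Q 59.104.80.170: descend 001110110110100001010000 ; hops seen [H5,H1,H2,H1] ; pick H1
  Q 251.12.202.80: descend 11111011000011001100101001010000 ; hops seen [H5,H5,H5,H3] ; pick H3
  del 59.104.80.0/24 (clear depth 24)
  + 59.104.80.84/32 (H0) depth=32
  + 248.0.0.0/6 (H4) depth=6
  + 251.0.0.0/8 (H5) depth=8
  Q 115.121.141.230: descend 011 ; hops seen [H5] ; pick H5
  + 191.156.219.128/28 (H4) depth=28
  Q 191.156.208.3: descend 10111111100111001101 ; hops seen [H5,H4,H5,H5] ; pick H5
  + 102.80.0.0/12 (H2) depth=12
  Q 59.104.80.84: descend 00111011011010000101000001010100 ; hops seen [H5,H1,H2,H0] ; pick H0
  + 102.92.27.192/26 (H2) depth=26
  + 59.104.80.0/24 (H0) depth=24
  + 251.12.0.0/16 (H0) depth=16

== LOOKUPS ==
["H3","H3","H5","H1","H1","H4","H1","H1","H3","H5","H5","H0"]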